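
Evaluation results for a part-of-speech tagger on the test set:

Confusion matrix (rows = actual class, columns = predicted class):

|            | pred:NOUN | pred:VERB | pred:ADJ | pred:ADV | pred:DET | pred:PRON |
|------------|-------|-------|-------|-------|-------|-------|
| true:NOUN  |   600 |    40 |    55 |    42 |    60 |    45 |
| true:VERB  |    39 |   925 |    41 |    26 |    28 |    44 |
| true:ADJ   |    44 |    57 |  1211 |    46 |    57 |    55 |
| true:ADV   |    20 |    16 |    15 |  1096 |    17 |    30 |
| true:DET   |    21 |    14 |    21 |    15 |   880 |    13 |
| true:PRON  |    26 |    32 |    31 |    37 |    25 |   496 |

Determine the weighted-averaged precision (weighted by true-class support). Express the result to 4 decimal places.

Per-class precision (TP/(TP+FP)):
  NOUN: TP=600, FP=39+44+20+21+26=150 → 600/750 = 0.80000
  VERB: TP=925, FP=40+57+16+14+32=159 → 925/1084 = 0.85332
  ADJ: TP=1211, FP=55+41+15+21+31=163 → 1211/1374 = 0.88137
  ADV: TP=1096, FP=42+26+46+15+37=166 → 1096/1262 = 0.86846
  DET: TP=880, FP=60+28+57+17+25=187 → 880/1067 = 0.82474
  PRON: TP=496, FP=45+44+55+30+13=187 → 496/683 = 0.72621
Weighted-precision = Σ (supportᵢ/N)·precisionᵢ with N=6220: (842/6220)·0.80000 + (1103/6220)·0.85332 + (1470/6220)·0.88137 + (1194/6220)·0.86846 + (964/6220)·0.82474 + (647/6220)·0.72621 = 0.8380

0.8380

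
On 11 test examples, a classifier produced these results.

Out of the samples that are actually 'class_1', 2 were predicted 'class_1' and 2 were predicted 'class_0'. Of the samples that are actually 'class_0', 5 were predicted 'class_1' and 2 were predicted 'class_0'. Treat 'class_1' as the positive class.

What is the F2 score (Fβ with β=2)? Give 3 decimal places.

0.435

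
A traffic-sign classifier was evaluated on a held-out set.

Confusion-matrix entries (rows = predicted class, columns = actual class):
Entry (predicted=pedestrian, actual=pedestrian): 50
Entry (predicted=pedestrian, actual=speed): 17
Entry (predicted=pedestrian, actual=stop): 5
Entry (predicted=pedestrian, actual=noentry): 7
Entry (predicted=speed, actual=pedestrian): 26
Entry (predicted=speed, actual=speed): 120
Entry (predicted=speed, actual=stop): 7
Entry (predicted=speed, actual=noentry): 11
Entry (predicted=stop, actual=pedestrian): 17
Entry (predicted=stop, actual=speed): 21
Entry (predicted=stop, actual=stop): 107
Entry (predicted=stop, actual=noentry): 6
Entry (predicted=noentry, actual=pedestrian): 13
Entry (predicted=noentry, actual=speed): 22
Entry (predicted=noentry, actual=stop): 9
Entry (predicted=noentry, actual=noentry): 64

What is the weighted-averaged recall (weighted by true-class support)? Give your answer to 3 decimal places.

0.679

Per-class recall (TP/(TP+FN)):
  pedestrian: TP=50, FN=26+17+13=56 → 50/106 = 0.4717
  speed: TP=120, FN=17+21+22=60 → 120/180 = 0.6667
  stop: TP=107, FN=5+7+9=21 → 107/128 = 0.8359
  noentry: TP=64, FN=7+11+6=24 → 64/88 = 0.7273
Weighted-recall = Σ (supportᵢ/N)·recallᵢ with N=502: (106/502)·0.4717 + (180/502)·0.6667 + (128/502)·0.8359 + (88/502)·0.7273 = 0.679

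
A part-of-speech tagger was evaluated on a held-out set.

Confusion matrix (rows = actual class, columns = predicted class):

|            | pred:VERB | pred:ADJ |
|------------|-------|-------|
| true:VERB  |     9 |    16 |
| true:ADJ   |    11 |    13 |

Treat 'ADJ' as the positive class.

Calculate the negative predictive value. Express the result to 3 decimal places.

0.450

NPV = TN/(TN+FN) = 9/(9+11) = 0.450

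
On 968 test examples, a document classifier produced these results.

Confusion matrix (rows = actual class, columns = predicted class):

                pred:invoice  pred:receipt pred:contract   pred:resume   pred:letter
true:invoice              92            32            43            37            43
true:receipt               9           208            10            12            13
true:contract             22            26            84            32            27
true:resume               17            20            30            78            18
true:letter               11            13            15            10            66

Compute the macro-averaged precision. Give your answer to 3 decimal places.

Per-class precision (TP/(TP+FP)):
  invoice: TP=92, FP=9+22+17+11=59 → 92/151 = 0.6093
  receipt: TP=208, FP=32+26+20+13=91 → 208/299 = 0.6957
  contract: TP=84, FP=43+10+30+15=98 → 84/182 = 0.4615
  resume: TP=78, FP=37+12+32+10=91 → 78/169 = 0.4615
  letter: TP=66, FP=43+13+27+18=101 → 66/167 = 0.3952
Macro-precision = mean = (0.6093 + 0.6957 + 0.4615 + 0.4615 + 0.3952) / 5 = 0.525

0.525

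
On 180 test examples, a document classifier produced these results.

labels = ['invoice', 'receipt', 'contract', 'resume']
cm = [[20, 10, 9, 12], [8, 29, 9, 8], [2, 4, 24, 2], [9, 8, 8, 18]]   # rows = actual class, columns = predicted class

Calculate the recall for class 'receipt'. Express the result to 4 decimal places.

Take TP from the diagonal, FP from the rest of the 'receipt' prediction marginal, FN from the rest of the 'receipt' actual marginal.
recall = TP/(TP+FN).
receipt: TP=29, FN=8+9+8=25 → 29/54 = 0.53704

0.5370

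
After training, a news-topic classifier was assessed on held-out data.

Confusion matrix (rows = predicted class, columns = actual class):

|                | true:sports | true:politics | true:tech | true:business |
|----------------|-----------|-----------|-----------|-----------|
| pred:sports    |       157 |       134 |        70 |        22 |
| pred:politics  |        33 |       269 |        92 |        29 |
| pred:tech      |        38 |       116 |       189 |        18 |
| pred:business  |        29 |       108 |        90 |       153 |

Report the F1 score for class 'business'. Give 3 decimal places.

F1 score = 2·TP/(2·TP+FP+FN).
business: TP=153, FP=29+108+90=227, FN=22+29+18=69 → 306/602 = 0.5083

0.508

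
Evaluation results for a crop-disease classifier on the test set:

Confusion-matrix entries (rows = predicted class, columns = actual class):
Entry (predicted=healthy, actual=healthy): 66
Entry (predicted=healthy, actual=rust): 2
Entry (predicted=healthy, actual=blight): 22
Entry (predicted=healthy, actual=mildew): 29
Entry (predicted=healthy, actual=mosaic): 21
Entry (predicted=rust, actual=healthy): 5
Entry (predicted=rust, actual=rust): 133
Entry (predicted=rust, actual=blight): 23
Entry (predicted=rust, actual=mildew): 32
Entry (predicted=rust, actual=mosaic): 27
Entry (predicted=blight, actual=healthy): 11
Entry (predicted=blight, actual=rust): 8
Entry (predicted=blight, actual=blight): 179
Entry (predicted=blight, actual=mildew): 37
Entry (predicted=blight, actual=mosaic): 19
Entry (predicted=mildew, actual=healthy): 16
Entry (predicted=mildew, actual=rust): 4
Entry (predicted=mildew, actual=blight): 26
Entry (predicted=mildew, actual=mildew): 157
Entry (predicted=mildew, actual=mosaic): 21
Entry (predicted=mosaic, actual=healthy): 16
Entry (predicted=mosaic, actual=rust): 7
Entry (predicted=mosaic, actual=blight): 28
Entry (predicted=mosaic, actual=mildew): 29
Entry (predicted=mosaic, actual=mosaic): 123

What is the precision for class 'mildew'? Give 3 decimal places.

Take TP from the diagonal, FP from the rest of the 'mildew' prediction marginal, FN from the rest of the 'mildew' actual marginal.
precision = TP/(TP+FP).
mildew: TP=157, FP=16+4+26+21=67 → 157/224 = 0.7009

0.701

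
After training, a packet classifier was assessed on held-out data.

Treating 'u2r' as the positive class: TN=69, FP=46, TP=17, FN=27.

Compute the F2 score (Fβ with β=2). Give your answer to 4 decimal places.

0.3556

Fβ = (1+β²)·TP / ((1+β²)·TP + β²·FN + FP), with β²=4
= 5·17 / (5·17 + 4·27 + 46) = 0.3556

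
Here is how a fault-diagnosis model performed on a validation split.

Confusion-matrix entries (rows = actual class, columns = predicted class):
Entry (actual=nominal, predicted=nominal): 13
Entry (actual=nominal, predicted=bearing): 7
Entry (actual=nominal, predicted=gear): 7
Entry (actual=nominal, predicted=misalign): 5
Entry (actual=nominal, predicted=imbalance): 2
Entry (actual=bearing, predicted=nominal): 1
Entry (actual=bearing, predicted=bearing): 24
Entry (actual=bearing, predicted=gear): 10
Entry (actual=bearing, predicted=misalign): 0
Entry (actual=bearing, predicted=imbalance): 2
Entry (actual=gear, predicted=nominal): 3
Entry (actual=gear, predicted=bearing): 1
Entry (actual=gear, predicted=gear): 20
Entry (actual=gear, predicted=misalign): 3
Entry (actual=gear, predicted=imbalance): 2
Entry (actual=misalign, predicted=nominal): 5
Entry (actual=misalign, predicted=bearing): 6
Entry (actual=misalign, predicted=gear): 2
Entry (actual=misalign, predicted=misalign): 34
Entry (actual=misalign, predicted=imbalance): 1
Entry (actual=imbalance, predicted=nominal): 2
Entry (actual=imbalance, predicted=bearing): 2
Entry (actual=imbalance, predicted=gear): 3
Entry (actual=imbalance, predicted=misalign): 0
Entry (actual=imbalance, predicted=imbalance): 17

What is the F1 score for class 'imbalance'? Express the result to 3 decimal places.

0.708

Treat 'imbalance' as positive and all other classes as negative.
F1 score = 2·TP/(2·TP+FP+FN).
imbalance: TP=17, FP=2+2+2+1=7, FN=2+2+3+0=7 → 34/48 = 0.7083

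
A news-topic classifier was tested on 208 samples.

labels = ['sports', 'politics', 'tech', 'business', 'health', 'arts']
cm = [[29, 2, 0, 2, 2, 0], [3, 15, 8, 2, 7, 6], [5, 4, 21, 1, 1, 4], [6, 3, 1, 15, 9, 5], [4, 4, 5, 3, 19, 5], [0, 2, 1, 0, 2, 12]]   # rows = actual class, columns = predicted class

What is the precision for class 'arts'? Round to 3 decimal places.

0.375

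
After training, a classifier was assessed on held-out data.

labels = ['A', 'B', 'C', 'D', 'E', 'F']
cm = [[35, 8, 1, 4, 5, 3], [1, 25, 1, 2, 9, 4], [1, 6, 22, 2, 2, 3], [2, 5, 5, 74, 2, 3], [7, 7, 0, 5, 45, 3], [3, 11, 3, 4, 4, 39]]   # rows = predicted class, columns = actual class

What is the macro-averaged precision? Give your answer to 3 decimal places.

0.654

Per-class precision (TP/(TP+FP)):
  A: TP=35, FP=8+1+4+5+3=21 → 35/56 = 0.6250
  B: TP=25, FP=1+1+2+9+4=17 → 25/42 = 0.5952
  C: TP=22, FP=1+6+2+2+3=14 → 22/36 = 0.6111
  D: TP=74, FP=2+5+5+2+3=17 → 74/91 = 0.8132
  E: TP=45, FP=7+7+0+5+3=22 → 45/67 = 0.6716
  F: TP=39, FP=3+11+3+4+4=25 → 39/64 = 0.6094
Macro-precision = mean = (0.6250 + 0.5952 + 0.6111 + 0.8132 + 0.6716 + 0.6094) / 6 = 0.654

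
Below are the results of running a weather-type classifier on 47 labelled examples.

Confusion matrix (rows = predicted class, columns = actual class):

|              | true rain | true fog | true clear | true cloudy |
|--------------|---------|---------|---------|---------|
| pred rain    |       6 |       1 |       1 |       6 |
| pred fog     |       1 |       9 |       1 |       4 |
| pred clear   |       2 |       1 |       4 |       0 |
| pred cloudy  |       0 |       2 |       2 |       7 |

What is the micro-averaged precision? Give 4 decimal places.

Micro-averaging pools counts across classes: ΣTP=26, ΣFP=21, ΣFN=21.
Micro-precision = TP/(TP+FP) on pooled counts = 0.5532 (equals overall accuracy in single-label multiclass).

0.5532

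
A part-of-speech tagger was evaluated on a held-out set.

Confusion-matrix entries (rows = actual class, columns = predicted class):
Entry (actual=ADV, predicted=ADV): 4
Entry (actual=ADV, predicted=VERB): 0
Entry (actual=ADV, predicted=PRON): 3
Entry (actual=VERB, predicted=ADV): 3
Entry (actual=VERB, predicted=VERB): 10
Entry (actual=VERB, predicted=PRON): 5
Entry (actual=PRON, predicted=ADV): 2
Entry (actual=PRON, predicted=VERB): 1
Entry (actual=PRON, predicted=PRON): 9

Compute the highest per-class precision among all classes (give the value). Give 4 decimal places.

Per-class precision (TP/(TP+FP)):
  ADV: TP=4, FP=3+2=5 → 4/9 = 0.44444
  VERB: TP=10, FP=0+1=1 → 10/11 = 0.90909
  PRON: TP=9, FP=3+5=8 → 9/17 = 0.52941
Highest is class 'VERB' with precision = 0.9091.

0.9091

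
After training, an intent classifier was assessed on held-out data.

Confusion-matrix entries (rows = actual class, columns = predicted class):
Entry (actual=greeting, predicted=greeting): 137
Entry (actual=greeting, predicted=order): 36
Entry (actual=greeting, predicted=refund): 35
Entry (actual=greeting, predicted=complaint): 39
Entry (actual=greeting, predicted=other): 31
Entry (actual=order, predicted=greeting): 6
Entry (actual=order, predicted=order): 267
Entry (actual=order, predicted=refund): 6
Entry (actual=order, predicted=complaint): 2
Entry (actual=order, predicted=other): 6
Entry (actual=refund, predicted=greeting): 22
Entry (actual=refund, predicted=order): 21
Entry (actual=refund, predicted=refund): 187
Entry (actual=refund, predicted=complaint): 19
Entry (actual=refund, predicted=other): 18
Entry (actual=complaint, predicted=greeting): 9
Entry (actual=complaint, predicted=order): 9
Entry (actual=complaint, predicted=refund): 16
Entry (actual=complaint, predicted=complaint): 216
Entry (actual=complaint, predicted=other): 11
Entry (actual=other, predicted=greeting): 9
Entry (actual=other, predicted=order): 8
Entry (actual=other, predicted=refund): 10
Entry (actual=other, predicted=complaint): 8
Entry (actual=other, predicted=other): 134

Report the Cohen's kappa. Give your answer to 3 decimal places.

Observed agreement pₒ = trace/N = 941/1262 = 0.7456
Expected agreement pₑ = Σ (rowᵢ·colᵢ)/N² = (278·183 + 287·341 + 267·254 + 261·284 + 169·200)/1262² = 0.2037
κ = (pₒ − pₑ)/(1 − pₑ) = (0.7456 − 0.2037)/(1 − 0.2037) = 0.681

0.681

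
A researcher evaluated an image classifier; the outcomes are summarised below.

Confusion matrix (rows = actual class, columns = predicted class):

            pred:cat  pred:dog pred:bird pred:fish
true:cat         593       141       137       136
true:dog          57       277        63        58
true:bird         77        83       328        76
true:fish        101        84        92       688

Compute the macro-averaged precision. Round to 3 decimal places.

Per-class precision (TP/(TP+FP)):
  cat: TP=593, FP=57+77+101=235 → 593/828 = 0.7162
  dog: TP=277, FP=141+83+84=308 → 277/585 = 0.4735
  bird: TP=328, FP=137+63+92=292 → 328/620 = 0.5290
  fish: TP=688, FP=136+58+76=270 → 688/958 = 0.7182
Macro-precision = mean = (0.7162 + 0.4735 + 0.5290 + 0.7182) / 4 = 0.609

0.609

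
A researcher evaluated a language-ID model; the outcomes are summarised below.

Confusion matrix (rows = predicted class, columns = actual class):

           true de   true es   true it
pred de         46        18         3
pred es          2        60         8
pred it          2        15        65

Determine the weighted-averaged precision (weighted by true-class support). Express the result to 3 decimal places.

0.796

Per-class precision (TP/(TP+FP)):
  de: TP=46, FP=18+3=21 → 46/67 = 0.6866
  es: TP=60, FP=2+8=10 → 60/70 = 0.8571
  it: TP=65, FP=2+15=17 → 65/82 = 0.7927
Weighted-precision = Σ (supportᵢ/N)·precisionᵢ with N=219: (50/219)·0.6866 + (93/219)·0.8571 + (76/219)·0.7927 = 0.796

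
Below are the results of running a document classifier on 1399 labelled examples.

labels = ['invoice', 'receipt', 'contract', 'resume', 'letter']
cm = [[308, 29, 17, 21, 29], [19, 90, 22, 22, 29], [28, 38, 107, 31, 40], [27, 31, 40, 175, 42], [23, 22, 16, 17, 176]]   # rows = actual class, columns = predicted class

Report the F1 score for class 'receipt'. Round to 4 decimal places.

F1 score = 2·TP/(2·TP+FP+FN).
receipt: TP=90, FP=29+38+31+22=120, FN=19+22+22+29=92 → 180/392 = 0.45918

0.4592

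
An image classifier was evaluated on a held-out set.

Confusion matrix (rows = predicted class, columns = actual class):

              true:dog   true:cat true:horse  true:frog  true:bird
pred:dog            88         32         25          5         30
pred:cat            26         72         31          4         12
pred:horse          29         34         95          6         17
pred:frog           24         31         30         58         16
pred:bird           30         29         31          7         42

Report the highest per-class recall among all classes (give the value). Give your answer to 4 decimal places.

0.7250

Per-class recall (TP/(TP+FN)):
  dog: TP=88, FN=26+29+24+30=109 → 88/197 = 0.44670
  cat: TP=72, FN=32+34+31+29=126 → 72/198 = 0.36364
  horse: TP=95, FN=25+31+30+31=117 → 95/212 = 0.44811
  frog: TP=58, FN=5+4+6+7=22 → 58/80 = 0.72500
  bird: TP=42, FN=30+12+17+16=75 → 42/117 = 0.35897
Highest is class 'frog' with recall = 0.7250.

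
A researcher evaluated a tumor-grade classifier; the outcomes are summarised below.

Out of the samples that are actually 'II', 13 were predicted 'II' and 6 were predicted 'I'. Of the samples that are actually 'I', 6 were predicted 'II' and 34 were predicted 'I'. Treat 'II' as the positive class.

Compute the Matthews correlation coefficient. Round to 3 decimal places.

MCC = (TP·TN − FP·FN) / √((TP+FP)(TP+FN)(TN+FP)(TN+FN))
Numerator = 13·34 − 6·6 = 406
Denominator = √(19·19·40·40) = √577600 = 760.0000
MCC = 406 / 760.0000 = 0.534

0.534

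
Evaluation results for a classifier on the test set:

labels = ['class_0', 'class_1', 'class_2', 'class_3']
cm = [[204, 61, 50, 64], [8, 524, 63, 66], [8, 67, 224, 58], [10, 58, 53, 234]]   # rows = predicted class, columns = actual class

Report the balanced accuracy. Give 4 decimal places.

0.6885

Balanced accuracy = mean of per-class recall.
  class_0: recall = 204/230 = 0.88696
  class_1: recall = 524/710 = 0.73803
  class_2: recall = 224/390 = 0.57436
  class_3: recall = 234/422 = 0.55450
Mean = (0.88696 + 0.73803 + 0.57436 + 0.55450) / 4 = 0.6885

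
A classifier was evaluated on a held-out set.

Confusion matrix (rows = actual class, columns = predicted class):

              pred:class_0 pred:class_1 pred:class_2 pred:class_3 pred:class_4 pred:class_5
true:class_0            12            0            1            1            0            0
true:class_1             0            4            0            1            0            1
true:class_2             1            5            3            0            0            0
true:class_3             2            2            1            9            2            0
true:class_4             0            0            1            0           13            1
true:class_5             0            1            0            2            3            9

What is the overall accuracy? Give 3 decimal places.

Accuracy = trace / total = (12+4+3+9+13+9=50) / 75 = 50/75 = 0.667

0.667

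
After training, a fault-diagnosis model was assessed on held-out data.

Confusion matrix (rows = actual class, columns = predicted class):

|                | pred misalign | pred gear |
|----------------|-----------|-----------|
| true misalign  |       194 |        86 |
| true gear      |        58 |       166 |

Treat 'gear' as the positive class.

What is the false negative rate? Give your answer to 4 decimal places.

0.2589

FNR = FN/(FN+TP) = 58/(58+166) = 0.2589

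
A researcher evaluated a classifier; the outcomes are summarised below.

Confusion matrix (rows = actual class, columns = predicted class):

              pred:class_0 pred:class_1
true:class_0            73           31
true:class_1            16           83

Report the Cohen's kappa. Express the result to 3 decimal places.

Observed agreement pₒ = trace/N = 156/203 = 0.7685
Expected agreement pₑ = Σ (rowᵢ·colᵢ)/N² = (104·89 + 99·114)/203² = 0.4985
κ = (pₒ − pₑ)/(1 − pₑ) = (0.7685 − 0.4985)/(1 − 0.4985) = 0.538

0.538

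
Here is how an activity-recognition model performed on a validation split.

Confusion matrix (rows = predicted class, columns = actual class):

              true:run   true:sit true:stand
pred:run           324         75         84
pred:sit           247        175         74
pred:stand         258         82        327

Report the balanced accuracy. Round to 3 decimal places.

0.531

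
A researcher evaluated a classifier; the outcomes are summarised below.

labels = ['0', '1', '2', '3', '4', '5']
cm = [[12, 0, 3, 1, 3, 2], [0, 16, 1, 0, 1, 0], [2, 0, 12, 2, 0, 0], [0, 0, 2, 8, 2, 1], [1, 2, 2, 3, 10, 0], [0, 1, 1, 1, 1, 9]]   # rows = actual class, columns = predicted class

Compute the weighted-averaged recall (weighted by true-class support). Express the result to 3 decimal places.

Per-class recall (TP/(TP+FN)):
  0: TP=12, FN=0+3+1+3+2=9 → 12/21 = 0.5714
  1: TP=16, FN=0+1+0+1+0=2 → 16/18 = 0.8889
  2: TP=12, FN=2+0+2+0+0=4 → 12/16 = 0.7500
  3: TP=8, FN=0+0+2+2+1=5 → 8/13 = 0.6154
  4: TP=10, FN=1+2+2+3+0=8 → 10/18 = 0.5556
  5: TP=9, FN=0+1+1+1+1=4 → 9/13 = 0.6923
Weighted-recall = Σ (supportᵢ/N)·recallᵢ with N=99: (21/99)·0.5714 + (18/99)·0.8889 + (16/99)·0.7500 + (13/99)·0.6154 + (18/99)·0.5556 + (13/99)·0.6923 = 0.677

0.677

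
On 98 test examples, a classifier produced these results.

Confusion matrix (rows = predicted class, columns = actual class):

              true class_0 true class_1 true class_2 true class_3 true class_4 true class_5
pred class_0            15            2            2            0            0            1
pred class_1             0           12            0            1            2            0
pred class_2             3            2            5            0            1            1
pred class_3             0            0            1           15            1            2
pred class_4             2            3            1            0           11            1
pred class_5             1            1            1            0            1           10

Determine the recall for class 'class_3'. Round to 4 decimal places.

0.9375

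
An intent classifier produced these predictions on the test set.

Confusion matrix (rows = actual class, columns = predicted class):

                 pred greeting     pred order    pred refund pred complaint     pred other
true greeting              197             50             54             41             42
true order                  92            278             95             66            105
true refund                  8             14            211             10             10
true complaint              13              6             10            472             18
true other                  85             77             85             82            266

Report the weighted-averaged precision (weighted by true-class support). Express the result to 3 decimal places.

0.607

Per-class precision (TP/(TP+FP)):
  greeting: TP=197, FP=92+8+13+85=198 → 197/395 = 0.4987
  order: TP=278, FP=50+14+6+77=147 → 278/425 = 0.6541
  refund: TP=211, FP=54+95+10+85=244 → 211/455 = 0.4637
  complaint: TP=472, FP=41+66+10+82=199 → 472/671 = 0.7034
  other: TP=266, FP=42+105+10+18=175 → 266/441 = 0.6032
Weighted-precision = Σ (supportᵢ/N)·precisionᵢ with N=2387: (384/2387)·0.4987 + (636/2387)·0.6541 + (253/2387)·0.4637 + (519/2387)·0.7034 + (595/2387)·0.6032 = 0.607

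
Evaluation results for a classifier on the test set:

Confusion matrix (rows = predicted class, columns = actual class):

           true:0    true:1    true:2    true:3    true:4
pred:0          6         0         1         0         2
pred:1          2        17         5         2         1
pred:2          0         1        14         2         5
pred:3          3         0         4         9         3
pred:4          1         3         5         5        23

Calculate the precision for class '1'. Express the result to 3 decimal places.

Treat '1' as positive and all other classes as negative.
precision = TP/(TP+FP).
1: TP=17, FP=2+5+2+1=10 → 17/27 = 0.6296

0.630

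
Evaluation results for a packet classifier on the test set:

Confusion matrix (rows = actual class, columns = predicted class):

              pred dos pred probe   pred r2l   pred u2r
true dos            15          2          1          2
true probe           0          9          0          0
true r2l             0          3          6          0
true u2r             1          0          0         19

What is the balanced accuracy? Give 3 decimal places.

0.842

Balanced accuracy = mean of per-class recall.
  dos: recall = 15/20 = 0.7500
  probe: recall = 9/9 = 1.0000
  r2l: recall = 6/9 = 0.6667
  u2r: recall = 19/20 = 0.9500
Mean = (0.7500 + 1.0000 + 0.6667 + 0.9500) / 4 = 0.842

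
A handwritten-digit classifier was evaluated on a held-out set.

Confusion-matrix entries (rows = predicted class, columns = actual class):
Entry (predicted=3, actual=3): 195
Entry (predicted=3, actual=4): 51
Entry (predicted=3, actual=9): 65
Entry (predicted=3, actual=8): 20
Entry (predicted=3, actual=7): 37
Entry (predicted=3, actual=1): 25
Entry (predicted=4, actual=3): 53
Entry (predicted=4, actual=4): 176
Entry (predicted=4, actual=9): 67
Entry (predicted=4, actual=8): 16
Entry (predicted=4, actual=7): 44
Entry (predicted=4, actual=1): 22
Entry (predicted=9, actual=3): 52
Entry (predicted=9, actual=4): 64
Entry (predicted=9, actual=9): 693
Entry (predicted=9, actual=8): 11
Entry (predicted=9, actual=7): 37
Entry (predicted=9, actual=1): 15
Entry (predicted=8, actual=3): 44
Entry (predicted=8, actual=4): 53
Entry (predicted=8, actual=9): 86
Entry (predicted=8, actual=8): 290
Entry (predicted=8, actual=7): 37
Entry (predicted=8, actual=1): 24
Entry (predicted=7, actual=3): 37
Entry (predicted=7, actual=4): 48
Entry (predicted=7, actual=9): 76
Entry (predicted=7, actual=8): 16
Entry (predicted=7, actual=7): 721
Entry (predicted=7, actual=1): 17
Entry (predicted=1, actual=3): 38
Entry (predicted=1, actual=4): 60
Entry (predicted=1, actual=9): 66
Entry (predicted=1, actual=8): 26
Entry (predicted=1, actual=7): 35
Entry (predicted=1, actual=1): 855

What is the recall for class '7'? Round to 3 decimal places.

0.791

recall = TP/(TP+FN).
7: TP=721, FN=37+44+37+37+35=190 → 721/911 = 0.7914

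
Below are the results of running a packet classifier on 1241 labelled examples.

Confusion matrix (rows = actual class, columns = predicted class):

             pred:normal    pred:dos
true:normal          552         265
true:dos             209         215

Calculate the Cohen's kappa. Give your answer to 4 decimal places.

Observed agreement pₒ = trace/N = 767/1241 = 0.61805
Expected agreement pₑ = Σ (rowᵢ·colᵢ)/N² = (817·761 + 424·480)/1241² = 0.53585
κ = (pₒ − pₑ)/(1 − pₑ) = (0.61805 − 0.53585)/(1 − 0.53585) = 0.1771

0.1771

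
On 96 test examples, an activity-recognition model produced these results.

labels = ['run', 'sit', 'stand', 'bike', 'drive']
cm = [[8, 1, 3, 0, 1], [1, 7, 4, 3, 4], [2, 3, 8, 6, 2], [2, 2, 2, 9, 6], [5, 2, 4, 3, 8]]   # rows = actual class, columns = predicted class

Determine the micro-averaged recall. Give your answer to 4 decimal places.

Micro-averaging pools counts across classes: ΣTP=40, ΣFP=56, ΣFN=56.
Micro-recall = TP/(TP+FN) on pooled counts = 0.4167 (equals overall accuracy in single-label multiclass).

0.4167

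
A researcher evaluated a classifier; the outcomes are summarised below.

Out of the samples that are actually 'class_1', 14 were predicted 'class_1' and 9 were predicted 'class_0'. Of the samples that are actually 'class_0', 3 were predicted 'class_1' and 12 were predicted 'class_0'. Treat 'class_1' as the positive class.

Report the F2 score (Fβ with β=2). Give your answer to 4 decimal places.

0.6422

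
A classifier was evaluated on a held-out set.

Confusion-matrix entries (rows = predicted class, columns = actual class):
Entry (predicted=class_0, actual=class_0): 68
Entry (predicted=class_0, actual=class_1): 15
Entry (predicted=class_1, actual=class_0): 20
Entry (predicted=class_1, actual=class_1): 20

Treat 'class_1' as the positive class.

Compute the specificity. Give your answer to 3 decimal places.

0.773

Specificity = TN/(TN+FP) = 68/(68+20) = 0.773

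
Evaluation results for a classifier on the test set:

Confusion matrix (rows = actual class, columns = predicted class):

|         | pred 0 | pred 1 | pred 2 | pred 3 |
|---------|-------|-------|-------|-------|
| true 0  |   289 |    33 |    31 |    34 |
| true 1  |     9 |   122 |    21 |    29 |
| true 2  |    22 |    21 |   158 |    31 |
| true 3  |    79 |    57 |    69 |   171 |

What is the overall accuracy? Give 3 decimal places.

Accuracy = trace / total = (289+122+158+171=740) / 1176 = 740/1176 = 0.629

0.629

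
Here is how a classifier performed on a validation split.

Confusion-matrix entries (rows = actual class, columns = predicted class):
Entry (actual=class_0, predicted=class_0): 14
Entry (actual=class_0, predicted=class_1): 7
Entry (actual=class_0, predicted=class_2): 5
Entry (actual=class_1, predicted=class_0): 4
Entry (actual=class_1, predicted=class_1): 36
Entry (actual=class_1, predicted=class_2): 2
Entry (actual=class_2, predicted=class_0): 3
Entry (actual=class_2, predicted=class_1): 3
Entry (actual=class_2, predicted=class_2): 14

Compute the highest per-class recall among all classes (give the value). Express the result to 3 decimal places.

Per-class recall (TP/(TP+FN)):
  class_0: TP=14, FN=7+5=12 → 14/26 = 0.5385
  class_1: TP=36, FN=4+2=6 → 36/42 = 0.8571
  class_2: TP=14, FN=3+3=6 → 14/20 = 0.7000
Highest is class 'class_1' with recall = 0.857.

0.857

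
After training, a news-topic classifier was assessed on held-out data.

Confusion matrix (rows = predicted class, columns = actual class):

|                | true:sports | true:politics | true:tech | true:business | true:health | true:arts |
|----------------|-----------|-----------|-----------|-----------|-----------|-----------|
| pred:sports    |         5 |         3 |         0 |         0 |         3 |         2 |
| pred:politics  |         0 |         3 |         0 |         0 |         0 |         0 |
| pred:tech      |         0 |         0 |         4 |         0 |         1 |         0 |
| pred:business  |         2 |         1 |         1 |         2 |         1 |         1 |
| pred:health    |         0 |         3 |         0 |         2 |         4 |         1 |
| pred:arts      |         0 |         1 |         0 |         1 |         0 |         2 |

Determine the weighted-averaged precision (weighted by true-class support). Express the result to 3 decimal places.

Per-class precision (TP/(TP+FP)):
  sports: TP=5, FP=3+0+0+3+2=8 → 5/13 = 0.3846
  politics: TP=3, FP=0+0+0+0+0=0 → 3/3 = 1.0000
  tech: TP=4, FP=0+0+0+1+0=1 → 4/5 = 0.8000
  business: TP=2, FP=2+1+1+1+1=6 → 2/8 = 0.2500
  health: TP=4, FP=0+3+0+2+1=6 → 4/10 = 0.4000
  arts: TP=2, FP=0+1+0+1+0=2 → 2/4 = 0.5000
Weighted-precision = Σ (supportᵢ/N)·precisionᵢ with N=43: (7/43)·0.3846 + (11/43)·1.0000 + (5/43)·0.8000 + (5/43)·0.2500 + (9/43)·0.4000 + (6/43)·0.5000 = 0.594

0.594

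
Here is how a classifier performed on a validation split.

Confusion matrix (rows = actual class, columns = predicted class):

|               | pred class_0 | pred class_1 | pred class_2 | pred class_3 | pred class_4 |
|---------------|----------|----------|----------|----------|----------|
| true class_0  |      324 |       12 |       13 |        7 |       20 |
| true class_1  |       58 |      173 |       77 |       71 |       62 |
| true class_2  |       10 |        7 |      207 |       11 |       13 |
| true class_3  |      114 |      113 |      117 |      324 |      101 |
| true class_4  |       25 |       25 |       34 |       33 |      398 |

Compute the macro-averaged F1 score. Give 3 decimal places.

0.602

Per-class F1 score (2·TP/(2·TP+FP+FN)):
  class_0: TP=324, FP=58+10+114+25=207, FN=12+13+7+20=52 → 648/907 = 0.7144
  class_1: TP=173, FP=12+7+113+25=157, FN=58+77+71+62=268 → 346/771 = 0.4488
  class_2: TP=207, FP=13+77+117+34=241, FN=10+7+11+13=41 → 414/696 = 0.5948
  class_3: TP=324, FP=7+71+11+33=122, FN=114+113+117+101=445 → 648/1215 = 0.5333
  class_4: TP=398, FP=20+62+13+101=196, FN=25+25+34+33=117 → 796/1109 = 0.7178
Macro-F1 score = mean = (0.7144 + 0.4488 + 0.5948 + 0.5333 + 0.7178) / 5 = 0.602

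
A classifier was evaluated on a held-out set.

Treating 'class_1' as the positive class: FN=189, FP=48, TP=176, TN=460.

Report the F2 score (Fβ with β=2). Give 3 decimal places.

0.523

Fβ = (1+β²)·TP / ((1+β²)·TP + β²·FN + FP), with β²=4
= 5·176 / (5·176 + 4·189 + 48) = 0.523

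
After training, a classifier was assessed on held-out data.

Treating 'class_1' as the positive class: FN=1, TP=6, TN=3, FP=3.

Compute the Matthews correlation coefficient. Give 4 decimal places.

MCC = (TP·TN − FP·FN) / √((TP+FP)(TP+FN)(TN+FP)(TN+FN))
Numerator = 6·3 − 3·1 = 15
Denominator = √(9·7·6·4) = √1512 = 38.8844
MCC = 15 / 38.8844 = 0.3858

0.3858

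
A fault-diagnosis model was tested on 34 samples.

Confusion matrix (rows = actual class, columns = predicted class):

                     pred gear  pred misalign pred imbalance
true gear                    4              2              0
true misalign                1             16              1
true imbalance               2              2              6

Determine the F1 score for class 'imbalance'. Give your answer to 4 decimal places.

F1 score = 2·TP/(2·TP+FP+FN).
imbalance: TP=6, FP=0+1=1, FN=2+2=4 → 12/17 = 0.70588

0.7059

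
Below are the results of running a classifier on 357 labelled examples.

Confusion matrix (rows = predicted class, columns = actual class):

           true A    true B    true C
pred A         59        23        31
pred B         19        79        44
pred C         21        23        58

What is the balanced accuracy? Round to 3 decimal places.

Balanced accuracy = mean of per-class recall.
  A: recall = 59/99 = 0.5960
  B: recall = 79/125 = 0.6320
  C: recall = 58/133 = 0.4361
Mean = (0.5960 + 0.6320 + 0.4361) / 3 = 0.555

0.555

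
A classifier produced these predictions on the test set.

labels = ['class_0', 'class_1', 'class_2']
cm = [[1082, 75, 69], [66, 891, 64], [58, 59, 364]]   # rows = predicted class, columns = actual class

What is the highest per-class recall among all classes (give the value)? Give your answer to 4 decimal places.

Per-class recall (TP/(TP+FN)):
  class_0: TP=1082, FN=66+58=124 → 1082/1206 = 0.89718
  class_1: TP=891, FN=75+59=134 → 891/1025 = 0.86927
  class_2: TP=364, FN=69+64=133 → 364/497 = 0.73239
Highest is class 'class_0' with recall = 0.8972.

0.8972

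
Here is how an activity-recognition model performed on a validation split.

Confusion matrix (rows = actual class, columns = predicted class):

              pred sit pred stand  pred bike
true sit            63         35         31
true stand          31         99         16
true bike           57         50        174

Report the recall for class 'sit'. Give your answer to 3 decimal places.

recall = TP/(TP+FN).
sit: TP=63, FN=35+31=66 → 63/129 = 0.4884

0.488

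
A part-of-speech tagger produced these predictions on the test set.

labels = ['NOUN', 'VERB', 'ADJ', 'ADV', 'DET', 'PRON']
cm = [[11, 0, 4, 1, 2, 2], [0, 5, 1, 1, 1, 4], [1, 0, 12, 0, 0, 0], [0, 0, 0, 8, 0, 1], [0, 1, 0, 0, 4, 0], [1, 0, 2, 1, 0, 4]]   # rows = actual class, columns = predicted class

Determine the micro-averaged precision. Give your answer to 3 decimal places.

0.657

Micro-averaging pools counts across classes: ΣTP=44, ΣFP=23, ΣFN=23.
Micro-precision = TP/(TP+FP) on pooled counts = 0.657 (equals overall accuracy in single-label multiclass).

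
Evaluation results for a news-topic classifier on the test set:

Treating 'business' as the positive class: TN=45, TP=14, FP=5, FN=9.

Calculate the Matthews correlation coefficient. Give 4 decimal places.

0.5386

MCC = (TP·TN − FP·FN) / √((TP+FP)(TP+FN)(TN+FP)(TN+FN))
Numerator = 14·45 − 5·9 = 585
Denominator = √(19·23·50·54) = √1179900 = 1086.2320
MCC = 585 / 1086.2320 = 0.5386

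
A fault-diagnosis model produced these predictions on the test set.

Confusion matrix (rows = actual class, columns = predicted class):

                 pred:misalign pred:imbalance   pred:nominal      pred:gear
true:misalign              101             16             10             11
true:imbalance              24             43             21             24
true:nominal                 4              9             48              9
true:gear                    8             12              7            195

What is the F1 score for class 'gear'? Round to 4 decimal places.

F1 score = 2·TP/(2·TP+FP+FN).
gear: TP=195, FP=11+24+9=44, FN=8+12+7=27 → 390/461 = 0.84599

0.8460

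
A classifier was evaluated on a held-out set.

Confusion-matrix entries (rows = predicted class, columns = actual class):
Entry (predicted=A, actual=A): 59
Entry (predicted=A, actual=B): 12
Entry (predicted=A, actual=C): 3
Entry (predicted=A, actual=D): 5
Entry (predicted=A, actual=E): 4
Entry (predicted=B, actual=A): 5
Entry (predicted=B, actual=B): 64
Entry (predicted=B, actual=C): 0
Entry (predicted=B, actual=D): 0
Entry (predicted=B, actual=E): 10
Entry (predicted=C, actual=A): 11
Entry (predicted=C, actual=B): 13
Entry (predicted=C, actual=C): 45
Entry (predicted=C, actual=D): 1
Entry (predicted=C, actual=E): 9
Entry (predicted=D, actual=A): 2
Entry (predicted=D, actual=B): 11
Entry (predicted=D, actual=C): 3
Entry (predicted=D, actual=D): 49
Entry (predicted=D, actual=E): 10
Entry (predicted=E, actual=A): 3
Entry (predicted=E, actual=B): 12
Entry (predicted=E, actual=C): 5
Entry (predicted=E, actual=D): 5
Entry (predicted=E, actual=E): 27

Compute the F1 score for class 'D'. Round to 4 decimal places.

0.7259

One-vs-rest for 'D': TP = diagonal; FP = other classes predicted 'D'; FN = 'D' predicted as other.
F1 score = 2·TP/(2·TP+FP+FN).
D: TP=49, FP=2+11+3+10=26, FN=5+0+1+5=11 → 98/135 = 0.72593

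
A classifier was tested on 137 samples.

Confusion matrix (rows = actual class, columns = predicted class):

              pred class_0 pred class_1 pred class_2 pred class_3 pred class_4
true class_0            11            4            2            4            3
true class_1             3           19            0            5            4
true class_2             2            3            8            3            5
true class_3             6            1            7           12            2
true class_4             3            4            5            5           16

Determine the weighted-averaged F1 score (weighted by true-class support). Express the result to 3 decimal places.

Per-class F1 score (2·TP/(2·TP+FP+FN)):
  class_0: TP=11, FP=3+2+6+3=14, FN=4+2+4+3=13 → 22/49 = 0.4490
  class_1: TP=19, FP=4+3+1+4=12, FN=3+0+5+4=12 → 38/62 = 0.6129
  class_2: TP=8, FP=2+0+7+5=14, FN=2+3+3+5=13 → 16/43 = 0.3721
  class_3: TP=12, FP=4+5+3+5=17, FN=6+1+7+2=16 → 24/57 = 0.4211
  class_4: TP=16, FP=3+4+5+2=14, FN=3+4+5+5=17 → 32/63 = 0.5079
Weighted-F1 score = Σ (supportᵢ/N)·F1 scoreᵢ with N=137: (24/137)·0.4490 + (31/137)·0.6129 + (21/137)·0.3721 + (28/137)·0.4211 + (33/137)·0.5079 = 0.483

0.483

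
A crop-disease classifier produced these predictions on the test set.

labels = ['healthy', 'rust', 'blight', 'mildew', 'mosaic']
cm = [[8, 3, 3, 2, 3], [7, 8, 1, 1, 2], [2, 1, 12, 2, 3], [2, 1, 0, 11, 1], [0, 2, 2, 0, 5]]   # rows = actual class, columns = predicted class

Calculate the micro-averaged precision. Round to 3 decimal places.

0.537

Micro-averaging pools counts across classes: ΣTP=44, ΣFP=38, ΣFN=38.
Micro-precision = TP/(TP+FP) on pooled counts = 0.537 (equals overall accuracy in single-label multiclass).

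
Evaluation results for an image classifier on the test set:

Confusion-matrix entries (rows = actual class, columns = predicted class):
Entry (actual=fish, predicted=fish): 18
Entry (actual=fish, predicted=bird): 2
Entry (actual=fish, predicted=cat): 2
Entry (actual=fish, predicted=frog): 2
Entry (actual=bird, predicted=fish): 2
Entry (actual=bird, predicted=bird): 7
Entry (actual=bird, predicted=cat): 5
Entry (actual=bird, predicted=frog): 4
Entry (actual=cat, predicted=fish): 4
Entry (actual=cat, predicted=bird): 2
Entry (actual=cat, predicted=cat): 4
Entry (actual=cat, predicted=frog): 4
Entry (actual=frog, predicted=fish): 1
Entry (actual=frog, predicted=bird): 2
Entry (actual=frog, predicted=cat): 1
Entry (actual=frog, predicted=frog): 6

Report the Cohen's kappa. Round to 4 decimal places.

Observed agreement pₒ = trace/N = 35/66 = 0.53030
Expected agreement pₑ = Σ (rowᵢ·colᵢ)/N² = (24·25 + 18·13 + 14·12 + 10·16)/66² = 0.26676
κ = (pₒ − pₑ)/(1 − pₑ) = (0.53030 − 0.26676)/(1 − 0.26676) = 0.3594

0.3594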